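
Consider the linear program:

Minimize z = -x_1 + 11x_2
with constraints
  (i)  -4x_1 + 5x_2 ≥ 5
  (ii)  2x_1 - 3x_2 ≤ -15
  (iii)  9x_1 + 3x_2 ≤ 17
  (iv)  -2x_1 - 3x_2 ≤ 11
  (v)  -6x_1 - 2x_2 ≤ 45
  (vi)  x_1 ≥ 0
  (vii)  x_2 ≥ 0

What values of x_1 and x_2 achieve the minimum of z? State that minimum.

x_1 = 0, x_2 = 5, minimum z = 55

Corner points and z = -x_1 + 11x_2:
  (2/11, 169/33) → z = 1853/33
  (0, 5) → z = 55
  (0, 17/3) → z = 187/3

The optimum lies where 2x_1 - 3x_2 = -15 and x_1 = 0.
Solving simultaneously gives x_1 = 0, x_2 = 5.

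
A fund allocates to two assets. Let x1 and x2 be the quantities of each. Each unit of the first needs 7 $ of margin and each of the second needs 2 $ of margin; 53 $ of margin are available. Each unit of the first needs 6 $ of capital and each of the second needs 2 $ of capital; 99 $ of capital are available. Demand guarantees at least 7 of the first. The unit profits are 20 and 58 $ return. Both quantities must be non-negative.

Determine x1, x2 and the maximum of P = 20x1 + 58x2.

x1 = 7, x2 = 2, maximum P = 256

Vertices and P = 20x1 + 58x2:
  (53/7, 0) → P = 1060/7
  (7, 0) → P = 140
  (7, 2) → P = 256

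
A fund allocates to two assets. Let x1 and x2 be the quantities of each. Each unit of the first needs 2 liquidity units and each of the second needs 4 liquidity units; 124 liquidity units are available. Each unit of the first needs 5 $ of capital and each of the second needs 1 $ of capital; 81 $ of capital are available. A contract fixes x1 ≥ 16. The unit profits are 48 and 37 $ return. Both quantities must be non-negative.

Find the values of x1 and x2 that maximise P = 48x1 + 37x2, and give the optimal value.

x1 = 16, x2 = 1, maximum P = 805

Extreme points and P = 48x1 + 37x2:
  (81/5, 0) → P = 3888/5
  (16, 0) → P = 768
  (16, 1) → P = 805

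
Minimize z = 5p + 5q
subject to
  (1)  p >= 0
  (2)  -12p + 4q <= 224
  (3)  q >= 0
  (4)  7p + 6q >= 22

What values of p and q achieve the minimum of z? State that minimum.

Vertices and z = 5p + 5q:
  (0, 56) → z = 280
  (0, 11/3) → z = 55/3
  (22/7, 0) → z = 110/7
The feasible region is unbounded (it extends along (1, 3), (1, 0)), but z strictly increases along every unbounded feasible direction, so there is no improving ray and the minimum is attained at a vertex.

At the optimal vertex, q = 0 and 7p + 6q = 22.
Solving simultaneously gives p = 22/7, q = 0.

p = 22/7, q = 0, minimum z = 110/7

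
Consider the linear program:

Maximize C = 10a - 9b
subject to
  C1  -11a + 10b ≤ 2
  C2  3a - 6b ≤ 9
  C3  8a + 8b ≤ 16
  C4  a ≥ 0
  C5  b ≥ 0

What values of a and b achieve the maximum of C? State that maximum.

Corner points and C = 10a - 9b:
  (6/7, 8/7) → C = -12/7
  (0, 1/5) → C = -9/5
  (2, 0) → C = 20
  (0, 0) → C = 0

a = 2, b = 0, maximum C = 20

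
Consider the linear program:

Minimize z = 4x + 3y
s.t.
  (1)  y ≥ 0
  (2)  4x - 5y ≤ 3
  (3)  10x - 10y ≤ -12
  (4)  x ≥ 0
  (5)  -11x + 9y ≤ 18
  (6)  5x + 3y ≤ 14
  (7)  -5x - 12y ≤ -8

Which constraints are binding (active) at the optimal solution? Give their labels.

(3) and (4)

Corner points and z = 4x + 3y:
  (0, 6/5) → z = 18/5
  (13/10, 5/2) → z = 127/10
  (0, 2) → z = 6
  (12/13, 122/39) → z = 170/13

The minimum is at (0, 6/5). Substituting into each constraint, equality holds for (3) and (4); the remaining constraints have slack.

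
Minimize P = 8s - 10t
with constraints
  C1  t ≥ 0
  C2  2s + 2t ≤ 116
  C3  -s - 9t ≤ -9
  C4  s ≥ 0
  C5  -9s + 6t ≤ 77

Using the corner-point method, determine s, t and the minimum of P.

s = 271/15, t = 599/15, minimum P = -1274/5

Corner points and P = 8s - 10t:
  (58, 0) → P = 464
  (9, 0) → P = 72
  (271/15, 599/15) → P = -1274/5
  (0, 1) → P = -10
  (0, 77/6) → P = -385/3

The binding constraints are 2s + 2t = 116 and -9s + 6t = 77.
Solving simultaneously gives s = 271/15, t = 599/15.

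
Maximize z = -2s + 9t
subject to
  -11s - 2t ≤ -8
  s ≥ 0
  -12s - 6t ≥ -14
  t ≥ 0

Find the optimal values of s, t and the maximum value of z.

s = 10/21, t = 29/21, maximum z = 241/21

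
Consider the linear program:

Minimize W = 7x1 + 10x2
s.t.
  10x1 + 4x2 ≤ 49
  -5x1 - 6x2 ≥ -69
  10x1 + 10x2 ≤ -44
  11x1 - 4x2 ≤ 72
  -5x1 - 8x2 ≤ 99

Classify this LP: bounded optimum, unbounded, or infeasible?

From the feasible point (-477/5, 91), moving in the direction (-8, 5) keeps every constraint satisfied while W decreases without bound.

unbounded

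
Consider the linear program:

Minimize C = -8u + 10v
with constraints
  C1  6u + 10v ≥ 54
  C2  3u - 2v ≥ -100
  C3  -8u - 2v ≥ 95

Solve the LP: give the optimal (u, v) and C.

u = -529/34, v = 501/34, minimum C = 4621/17

Extreme points and C = -8u + 10v:
  (-446/21, 127/7) → C = 1054/3
  (-529/34, 501/34) → C = 4621/17
  (-195/11, 515/22) → C = 4135/11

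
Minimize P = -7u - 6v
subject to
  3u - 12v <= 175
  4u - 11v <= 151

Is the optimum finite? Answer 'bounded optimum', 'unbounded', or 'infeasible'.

unbounded

From the feasible point (-113/15, -247/15), moving in the direction (11, 4) keeps every constraint satisfied while P decreases without bound.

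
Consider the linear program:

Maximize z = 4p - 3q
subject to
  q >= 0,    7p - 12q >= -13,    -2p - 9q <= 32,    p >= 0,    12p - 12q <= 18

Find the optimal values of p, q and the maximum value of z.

p = 31/5, q = 47/10, maximum z = 107/10

Vertices and z = 4p - 3q:
  (0, 0) → z = 0
  (3/2, 0) → z = 6
  (0, 13/12) → z = -13/4
  (31/5, 47/10) → z = 107/10

At the optimal vertex, 7p - 12q = -13 and 12p - 12q = 18.
Solving simultaneously gives p = 31/5, q = 47/10.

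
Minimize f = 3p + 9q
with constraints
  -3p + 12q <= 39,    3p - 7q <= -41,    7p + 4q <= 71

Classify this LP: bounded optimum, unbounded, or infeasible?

From the feasible point (-73/5, -2/5), moving in the direction (-12, -3) keeps every constraint satisfied while f decreases without bound.

unbounded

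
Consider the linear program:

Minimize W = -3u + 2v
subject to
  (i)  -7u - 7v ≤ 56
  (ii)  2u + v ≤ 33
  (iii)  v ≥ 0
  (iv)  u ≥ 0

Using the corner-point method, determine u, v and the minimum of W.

u = 33/2, v = 0, minimum W = -99/2

Vertices and W = -3u + 2v:
  (33/2, 0) → W = -99/2
  (0, 33) → W = 66
  (0, 0) → W = 0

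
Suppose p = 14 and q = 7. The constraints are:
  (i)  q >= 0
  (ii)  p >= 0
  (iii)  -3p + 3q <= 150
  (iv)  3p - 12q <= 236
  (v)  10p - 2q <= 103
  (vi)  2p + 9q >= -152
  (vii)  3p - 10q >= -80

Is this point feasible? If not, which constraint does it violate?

Constraint (v): 10p - 2q = 126, which is not ≤ 103. All other constraints are satisfied.

not feasible — violates (v)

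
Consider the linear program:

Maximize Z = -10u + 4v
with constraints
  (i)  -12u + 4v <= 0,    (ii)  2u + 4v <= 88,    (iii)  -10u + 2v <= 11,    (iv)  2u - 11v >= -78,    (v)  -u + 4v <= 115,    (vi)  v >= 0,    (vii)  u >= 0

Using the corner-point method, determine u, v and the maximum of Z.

u = 78/31, v = 234/31, maximum Z = 156/31

Vertices and Z = -10u + 4v:
  (78/31, 234/31) → Z = 156/31
  (0, 0) → Z = 0
  (328/15, 166/15) → Z = -872/5
  (44, 0) → Z = -440

The binding constraints are -12u + 4v = 0 and 2u - 11v = -78.
Solving simultaneously gives u = 78/31, v = 234/31.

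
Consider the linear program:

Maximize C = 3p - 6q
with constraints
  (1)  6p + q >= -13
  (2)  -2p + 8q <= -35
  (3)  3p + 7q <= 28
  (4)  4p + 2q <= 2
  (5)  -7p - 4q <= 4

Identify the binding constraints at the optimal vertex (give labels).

(4) and (5)

Extreme points and C = 3p - 6q:
  (43/18, -34/9) → C = 179/6
  (27/16, -253/64) → C = 921/32
  (8, -15) → C = 114

The maximum is at (8, -15). Substituting into each constraint, equality holds for (4) and (5); the remaining constraints have slack.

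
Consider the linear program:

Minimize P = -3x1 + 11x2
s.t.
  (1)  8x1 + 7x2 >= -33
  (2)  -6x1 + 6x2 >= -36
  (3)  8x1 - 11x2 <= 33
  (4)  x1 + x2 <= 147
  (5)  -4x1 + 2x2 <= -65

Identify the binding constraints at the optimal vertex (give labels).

Feasible corners and P = -3x1 + 11x2:
  (153/2, 141/2) → P = 546
  (53/2, 41/2) → P = 146
  (359/6, 523/6) → P = 2338/3

The minimum is at (53/2, 41/2). Substituting into each constraint, equality holds for (2) and (5); the remaining constraints have slack.

(2) and (5)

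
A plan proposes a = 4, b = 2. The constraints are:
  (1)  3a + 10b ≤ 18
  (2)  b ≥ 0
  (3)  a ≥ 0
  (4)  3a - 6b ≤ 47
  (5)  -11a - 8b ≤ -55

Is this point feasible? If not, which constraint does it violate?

Constraint (1): 3a + 10b = 32, which is not ≤ 18. All other constraints are satisfied.

not feasible — violates (1)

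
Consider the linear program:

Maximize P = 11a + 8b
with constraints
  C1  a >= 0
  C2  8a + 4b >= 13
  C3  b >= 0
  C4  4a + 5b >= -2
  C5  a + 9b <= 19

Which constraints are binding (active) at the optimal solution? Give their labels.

C3 and C5

Vertices and P = 11a + 8b:
  (13/8, 0) → P = 143/8
  (41/68, 139/68) → P = 1563/68
  (19, 0) → P = 209

The maximum is at (19, 0). Substituting into each constraint, equality holds for C3 and C5; the remaining constraints have slack.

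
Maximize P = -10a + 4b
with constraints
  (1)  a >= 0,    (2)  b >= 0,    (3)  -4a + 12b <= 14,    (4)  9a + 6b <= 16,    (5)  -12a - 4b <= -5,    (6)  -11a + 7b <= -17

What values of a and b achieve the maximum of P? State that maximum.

a = 17/11, b = 0, maximum P = -170/11

Extreme points and P = -10a + 4b:
  (16/9, 0) → P = -160/9
  (17/11, 0) → P = -170/11
  (214/129, 23/129) → P = -2048/129

At the optimal vertex, b = 0 and -11a + 7b = -17.
Solving simultaneously gives a = 17/11, b = 0.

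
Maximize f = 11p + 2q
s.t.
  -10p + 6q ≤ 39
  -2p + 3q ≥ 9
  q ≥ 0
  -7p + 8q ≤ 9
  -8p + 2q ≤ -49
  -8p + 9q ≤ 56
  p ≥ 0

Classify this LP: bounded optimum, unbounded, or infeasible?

unbounded

From the feasible point (9, 9), moving in the direction (8, 7) keeps every constraint satisfied while f increases without bound.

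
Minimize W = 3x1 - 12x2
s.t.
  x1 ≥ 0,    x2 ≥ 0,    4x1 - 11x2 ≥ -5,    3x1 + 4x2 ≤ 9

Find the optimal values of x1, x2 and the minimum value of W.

Extreme points and W = 3x1 - 12x2:
  (0, 0) → W = 0
  (0, 5/11) → W = -60/11
  (3, 0) → W = 9
  (79/49, 51/49) → W = -375/49

The optimum lies where 4x1 - 11x2 = -5 and 3x1 + 4x2 = 9.
Solving simultaneously gives x1 = 79/49, x2 = 51/49.

x1 = 79/49, x2 = 51/49, minimum W = -375/49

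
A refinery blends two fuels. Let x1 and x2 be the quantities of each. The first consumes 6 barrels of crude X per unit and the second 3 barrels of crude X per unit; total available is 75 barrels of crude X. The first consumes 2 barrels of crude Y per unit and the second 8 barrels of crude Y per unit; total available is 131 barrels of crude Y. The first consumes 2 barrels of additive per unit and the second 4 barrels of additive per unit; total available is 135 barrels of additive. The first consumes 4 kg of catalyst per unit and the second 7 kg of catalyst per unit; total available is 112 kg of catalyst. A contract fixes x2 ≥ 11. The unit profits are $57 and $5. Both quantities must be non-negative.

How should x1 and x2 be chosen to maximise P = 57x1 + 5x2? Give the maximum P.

Corner points and P = 57x1 + 5x2:
  (0, 16) → P = 80
  (0, 11) → P = 55
  (63/10, 62/5) → P = 4211/10
  (7, 11) → P = 454

x1 = 7, x2 = 11, maximum P = 454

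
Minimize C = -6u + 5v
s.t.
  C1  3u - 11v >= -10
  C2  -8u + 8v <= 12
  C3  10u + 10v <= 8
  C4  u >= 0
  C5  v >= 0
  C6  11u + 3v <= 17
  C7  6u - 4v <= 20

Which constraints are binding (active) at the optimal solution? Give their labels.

C3 and C5

Vertices and C = -6u + 5v:
  (0, 4/5) → C = 4
  (4/5, 0) → C = -24/5
  (0, 0) → C = 0

The minimum is at (4/5, 0). Substituting into each constraint, equality holds for C3 and C5; the remaining constraints have slack.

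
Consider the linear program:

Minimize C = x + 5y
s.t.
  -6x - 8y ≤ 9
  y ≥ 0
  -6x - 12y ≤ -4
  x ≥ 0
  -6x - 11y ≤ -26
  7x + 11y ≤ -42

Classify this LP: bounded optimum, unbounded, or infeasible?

infeasible

The boundaries y = 0 and -6x - 11y = -26 meet at (13/3, 0), but that point violates 7x + 11y ≤ -42. Every candidate vertex is excluded by some other constraint, so the feasible region is empty.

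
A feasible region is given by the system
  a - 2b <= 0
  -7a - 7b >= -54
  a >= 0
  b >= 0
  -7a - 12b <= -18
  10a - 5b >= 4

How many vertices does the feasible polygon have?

Pairwise boundary intersections that survive every other constraint:
  (36/7, 18/7)
  (18/13, 9/13)
  (298/105, 512/105)
  (138/155, 152/155)

4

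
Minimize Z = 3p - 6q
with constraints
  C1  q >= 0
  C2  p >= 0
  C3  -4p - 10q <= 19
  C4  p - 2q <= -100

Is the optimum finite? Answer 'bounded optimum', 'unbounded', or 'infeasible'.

unbounded

From the feasible point (0, 50), moving in the direction (0, 1) keeps every constraint satisfied while Z decreases without bound.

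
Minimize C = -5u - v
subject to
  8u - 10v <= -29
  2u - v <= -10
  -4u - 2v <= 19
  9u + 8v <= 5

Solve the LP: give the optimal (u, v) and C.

u = -3, v = 4, minimum C = 11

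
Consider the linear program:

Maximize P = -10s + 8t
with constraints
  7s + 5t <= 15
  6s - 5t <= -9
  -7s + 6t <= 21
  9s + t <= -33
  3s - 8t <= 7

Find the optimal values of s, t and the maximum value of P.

s = -105/19, t = -56/19, maximum P = 602/19

Vertices and P = -10s + 8t:
  (-219/61, -42/61) → P = 1854/61
  (-105/19, -56/19) → P = 602/19
  (-257/75, -54/25) → P = 1274/75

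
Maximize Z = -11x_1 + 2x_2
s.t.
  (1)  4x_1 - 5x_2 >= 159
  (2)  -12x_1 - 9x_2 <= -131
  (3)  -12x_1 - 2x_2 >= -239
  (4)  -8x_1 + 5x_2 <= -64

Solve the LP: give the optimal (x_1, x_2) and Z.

Extreme points and Z = -11x_1 + 2x_2:
  (1043/48, -173/12) → Z = -12857/48
  (89/4, -14) → Z = -1091/4
  (1889/84, -108/7) → Z = -23371/84

x_1 = 1043/48, x_2 = -173/12, maximum Z = -12857/48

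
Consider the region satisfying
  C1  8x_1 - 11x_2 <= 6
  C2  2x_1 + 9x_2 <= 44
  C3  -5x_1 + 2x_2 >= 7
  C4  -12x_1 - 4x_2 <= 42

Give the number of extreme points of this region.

4

Intersecting each pair of boundary lines and keeping only the points that satisfy every inequality leaves:
  (-89/39, -86/39)
  (-219/82, -102/41)
  (25/49, 234/49)
  (-277/50, 153/25)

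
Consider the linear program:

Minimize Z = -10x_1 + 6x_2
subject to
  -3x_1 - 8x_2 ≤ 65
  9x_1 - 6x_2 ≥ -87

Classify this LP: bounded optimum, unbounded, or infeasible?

From the feasible point (-181/15, -18/5), moving in the direction (8, -3) keeps every constraint satisfied while Z decreases without bound.

unbounded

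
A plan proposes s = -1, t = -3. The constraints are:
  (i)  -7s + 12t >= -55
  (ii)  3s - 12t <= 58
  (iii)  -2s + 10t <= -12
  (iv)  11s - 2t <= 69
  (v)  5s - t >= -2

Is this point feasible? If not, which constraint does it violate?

feasible

(i): -29 ≥ -55 ✓
(ii): 33 ≤ 58 ✓
(iii): -28 ≤ -12 ✓
(iv): -5 ≤ 69 ✓
(v): -2 ≥ -2 ✓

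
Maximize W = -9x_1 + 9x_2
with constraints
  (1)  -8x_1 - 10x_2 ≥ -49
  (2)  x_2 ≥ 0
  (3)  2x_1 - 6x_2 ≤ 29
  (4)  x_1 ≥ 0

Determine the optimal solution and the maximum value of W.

x_1 = 0, x_2 = 49/10, maximum W = 441/10

Feasible corners and W = -9x_1 + 9x_2:
  (49/8, 0) → W = -441/8
  (0, 49/10) → W = 441/10
  (0, 0) → W = 0

The binding constraints are -8x_1 - 10x_2 = -49 and x_1 = 0.
Solving simultaneously gives x_1 = 0, x_2 = 49/10.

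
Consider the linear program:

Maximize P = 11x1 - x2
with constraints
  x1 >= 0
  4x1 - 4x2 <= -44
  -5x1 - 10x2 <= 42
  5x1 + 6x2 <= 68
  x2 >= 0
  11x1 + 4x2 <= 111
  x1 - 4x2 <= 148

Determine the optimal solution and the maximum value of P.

x1 = 2/11, x2 = 123/11, maximum P = -101/11

Vertices and P = 11x1 - x2:
  (0, 11) → P = -11
  (0, 34/3) → P = -34/3
  (2/11, 123/11) → P = -101/11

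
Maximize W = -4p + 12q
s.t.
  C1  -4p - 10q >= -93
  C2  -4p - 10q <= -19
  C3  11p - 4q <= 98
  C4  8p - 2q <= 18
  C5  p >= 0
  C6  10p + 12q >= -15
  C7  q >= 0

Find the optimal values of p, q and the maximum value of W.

Vertices and W = -4p + 12q:
  (183/44, 84/11) → W = 75
  (0, 93/10) → W = 558/5
  (109/44, 10/11) → W = 1
  (0, 19/10) → W = 114/5

At the optimal vertex, -4p - 10q = -93 and p = 0.
Solving simultaneously gives p = 0, q = 93/10.

p = 0, q = 93/10, maximum W = 558/5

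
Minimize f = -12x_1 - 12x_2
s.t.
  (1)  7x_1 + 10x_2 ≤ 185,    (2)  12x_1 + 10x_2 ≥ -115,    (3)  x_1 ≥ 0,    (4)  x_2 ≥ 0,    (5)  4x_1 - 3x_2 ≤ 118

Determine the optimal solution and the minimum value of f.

x_1 = 185/7, x_2 = 0, minimum f = -2220/7

Corner points and f = -12x_1 - 12x_2:
  (0, 37/2) → f = -222
  (185/7, 0) → f = -2220/7
  (0, 0) → f = 0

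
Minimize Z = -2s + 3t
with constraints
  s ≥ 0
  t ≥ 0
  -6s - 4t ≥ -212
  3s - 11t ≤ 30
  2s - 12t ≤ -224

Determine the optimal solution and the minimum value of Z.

s = 103/5, t = 221/10, minimum Z = 251/10

Corner points and Z = -2s + 3t:
  (0, 53) → Z = 159
  (0, 56/3) → Z = 56
  (103/5, 221/10) → Z = 251/10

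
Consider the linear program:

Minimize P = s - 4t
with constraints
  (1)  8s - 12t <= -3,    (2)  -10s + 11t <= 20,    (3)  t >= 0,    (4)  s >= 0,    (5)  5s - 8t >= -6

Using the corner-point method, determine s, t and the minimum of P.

Corner points and P = s - 4t:
  (0, 1/4) → P = -1
  (12, 33/4) → P = -21
  (0, 3/4) → P = -3

At the optimal vertex, 8s - 12t = -3 and 5s - 8t = -6.
Solving simultaneously gives s = 12, t = 33/4.

s = 12, t = 33/4, minimum P = -21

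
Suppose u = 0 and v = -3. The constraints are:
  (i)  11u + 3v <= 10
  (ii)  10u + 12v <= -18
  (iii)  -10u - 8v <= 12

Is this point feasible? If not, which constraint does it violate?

not feasible — violates (iii)

Constraint (iii): -10u - 8v = 24, which is not ≤ 12. All other constraints are satisfied.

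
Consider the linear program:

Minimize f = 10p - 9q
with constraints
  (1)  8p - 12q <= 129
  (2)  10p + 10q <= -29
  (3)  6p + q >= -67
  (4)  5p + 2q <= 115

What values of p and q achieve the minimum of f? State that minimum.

Corner points and f = 10p - 9q:
  (471/100, -761/100) → f = 11559/100
  (-135/16, -131/8) → f = 63
  (-641/50, 248/25) → f = -5437/25

p = -641/50, q = 248/25, minimum f = -5437/25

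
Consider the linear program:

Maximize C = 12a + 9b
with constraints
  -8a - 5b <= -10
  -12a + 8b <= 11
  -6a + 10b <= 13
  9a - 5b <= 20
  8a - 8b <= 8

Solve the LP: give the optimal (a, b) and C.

Feasible corners and C = 12a + 9b:
  (7/22, 82/55) → C = 948/55
  (15/13, 2/13) → C = 198/13
  (53/12, 79/20) → C = 1771/20
  (15/4, 11/4) → C = 279/4

At the optimal vertex, -6a + 10b = 13 and 9a - 5b = 20.
Solving simultaneously gives a = 53/12, b = 79/20.

a = 53/12, b = 79/20, maximum C = 1771/20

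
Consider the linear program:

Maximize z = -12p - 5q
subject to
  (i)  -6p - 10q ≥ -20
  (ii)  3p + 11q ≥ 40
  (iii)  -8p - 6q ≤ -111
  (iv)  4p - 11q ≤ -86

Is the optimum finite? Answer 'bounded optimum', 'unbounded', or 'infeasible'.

infeasible

The boundaries -6p - 10q = -20 and 4p - 11q = -86 meet at (-320/53, 298/53), but that point violates -8p - 6q ≤ -111. Every candidate vertex is excluded by some other constraint, so the feasible region is empty.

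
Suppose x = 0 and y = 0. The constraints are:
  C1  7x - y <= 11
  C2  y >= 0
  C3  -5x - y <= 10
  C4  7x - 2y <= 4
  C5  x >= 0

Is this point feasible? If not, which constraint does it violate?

C1: 0 ≤ 11 ✓
C2: 0 ≥ 0 ✓
C3: 0 ≤ 10 ✓
C4: 0 ≤ 4 ✓
C5: 0 ≥ 0 ✓

feasible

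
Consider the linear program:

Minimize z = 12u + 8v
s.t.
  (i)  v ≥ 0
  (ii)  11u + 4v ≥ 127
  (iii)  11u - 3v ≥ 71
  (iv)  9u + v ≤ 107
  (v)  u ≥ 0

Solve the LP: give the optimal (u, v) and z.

Vertices and z = 12u + 8v:
  (127/11, 0) → z = 1524/11
  (107/9, 0) → z = 428/3
  (95/11, 8) → z = 1844/11
  (196/19, 269/19) → z = 4504/19

The binding constraints are v = 0 and 11u + 4v = 127.
Solving simultaneously gives u = 127/11, v = 0.

u = 127/11, v = 0, minimum z = 1524/11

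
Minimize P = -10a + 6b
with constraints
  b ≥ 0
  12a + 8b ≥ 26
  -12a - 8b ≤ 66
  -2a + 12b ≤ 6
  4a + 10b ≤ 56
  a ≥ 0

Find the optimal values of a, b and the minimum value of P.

Feasible corners and P = -10a + 6b:
  (13/6, 0) → P = -65/3
  (14, 0) → P = -140
  (33/20, 31/40) → P = -237/20
  (9, 2) → P = -78

The optimum lies where b = 0 and 4a + 10b = 56.
Solving simultaneously gives a = 14, b = 0.

a = 14, b = 0, minimum P = -140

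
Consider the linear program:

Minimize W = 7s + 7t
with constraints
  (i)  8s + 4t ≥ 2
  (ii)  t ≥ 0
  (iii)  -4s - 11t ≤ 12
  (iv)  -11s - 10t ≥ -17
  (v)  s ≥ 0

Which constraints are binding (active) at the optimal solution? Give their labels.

Corner points and W = 7s + 7t:
  (1/4, 0) → W = 7/4
  (0, 1/2) → W = 7/2
  (17/11, 0) → W = 119/11
  (0, 17/10) → W = 119/10

The minimum is at (1/4, 0). Substituting into each constraint, equality holds for (i) and (ii); the remaining constraints have slack.

(i) and (ii)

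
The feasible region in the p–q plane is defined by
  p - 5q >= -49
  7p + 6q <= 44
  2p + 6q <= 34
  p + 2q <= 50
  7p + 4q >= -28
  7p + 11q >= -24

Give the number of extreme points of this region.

Pairwise boundary intersections that survive every other constraint:
  (-31/4, 33/4)
  (-112/13, 105/13)
  (2, 5)
  (628/35, -68/5)
  (-212/49, 4/7)

5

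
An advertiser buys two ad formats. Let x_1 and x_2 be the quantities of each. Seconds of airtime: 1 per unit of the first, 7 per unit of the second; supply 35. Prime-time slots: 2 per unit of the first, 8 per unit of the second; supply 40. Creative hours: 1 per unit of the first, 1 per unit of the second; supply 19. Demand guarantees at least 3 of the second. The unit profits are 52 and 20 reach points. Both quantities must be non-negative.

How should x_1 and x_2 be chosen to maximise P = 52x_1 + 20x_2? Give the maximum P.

x_1 = 8, x_2 = 3, maximum P = 476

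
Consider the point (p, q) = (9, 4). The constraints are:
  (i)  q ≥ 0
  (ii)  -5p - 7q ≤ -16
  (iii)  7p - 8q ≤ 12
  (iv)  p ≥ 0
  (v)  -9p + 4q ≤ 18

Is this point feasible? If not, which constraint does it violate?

not feasible — violates (iii)

Constraint (iii): 7p - 8q = 31, which is not ≤ 12. All other constraints are satisfied.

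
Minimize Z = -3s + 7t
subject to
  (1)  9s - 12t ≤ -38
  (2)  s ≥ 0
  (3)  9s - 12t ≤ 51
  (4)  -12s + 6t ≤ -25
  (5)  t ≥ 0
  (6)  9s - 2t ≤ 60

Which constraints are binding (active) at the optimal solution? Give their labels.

(1) and (4)

Feasible corners and Z = -3s + 7t:
  (88/15, 227/30) → Z = 1061/30
  (398/45, 49/5) → Z = 631/15
  (31/3, 33/2) → Z = 169/2

The minimum is at (88/15, 227/30). Substituting into each constraint, equality holds for (1) and (4); the remaining constraints have slack.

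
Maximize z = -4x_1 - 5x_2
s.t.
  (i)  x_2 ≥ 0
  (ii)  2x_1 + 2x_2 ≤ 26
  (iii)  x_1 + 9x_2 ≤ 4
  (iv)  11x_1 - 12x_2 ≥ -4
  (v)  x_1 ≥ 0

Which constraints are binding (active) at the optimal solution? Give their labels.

Corner points and z = -4x_1 - 5x_2:
  (4, 0) → z = -16
  (0, 0) → z = 0
  (4/37, 16/37) → z = -96/37
  (0, 1/3) → z = -5/3

The maximum is at (0, 0). Substituting into each constraint, equality holds for (i) and (v); the remaining constraints have slack.

(i) and (v)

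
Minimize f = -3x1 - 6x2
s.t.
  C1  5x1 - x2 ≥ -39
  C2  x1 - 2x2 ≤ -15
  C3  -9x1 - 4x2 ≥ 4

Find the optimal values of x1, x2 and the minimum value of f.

Extreme points and f = -3x1 - 6x2:
  (-7, 4) → f = -3
  (-160/29, 331/29) → f = -1506/29
  (-34/11, 131/22) → f = -291/11

The optimum lies where 5x1 - x2 = -39 and -9x1 - 4x2 = 4.
Solving simultaneously gives x1 = -160/29, x2 = 331/29.

x1 = -160/29, x2 = 331/29, minimum f = -1506/29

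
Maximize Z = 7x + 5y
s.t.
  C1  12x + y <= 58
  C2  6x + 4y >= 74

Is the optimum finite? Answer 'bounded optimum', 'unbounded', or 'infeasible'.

unbounded

From the feasible point (79/21, 90/7), moving in the direction (-1, 12) keeps every constraint satisfied while Z increases without bound.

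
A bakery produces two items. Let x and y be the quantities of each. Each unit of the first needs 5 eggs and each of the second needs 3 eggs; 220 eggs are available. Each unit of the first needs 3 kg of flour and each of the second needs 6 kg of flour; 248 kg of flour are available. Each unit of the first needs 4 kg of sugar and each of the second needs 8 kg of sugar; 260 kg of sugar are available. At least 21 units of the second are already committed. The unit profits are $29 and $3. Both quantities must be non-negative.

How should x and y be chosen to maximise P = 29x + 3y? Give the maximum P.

Corner points and P = 29x + 3y:
  (0, 65/2) → P = 195/2
  (0, 21) → P = 63
  (23, 21) → P = 730

The optimum lies where 4x + 8y = 260 and y = 21.
Solving simultaneously gives x = 23, y = 21.

x = 23, y = 21, maximum P = 730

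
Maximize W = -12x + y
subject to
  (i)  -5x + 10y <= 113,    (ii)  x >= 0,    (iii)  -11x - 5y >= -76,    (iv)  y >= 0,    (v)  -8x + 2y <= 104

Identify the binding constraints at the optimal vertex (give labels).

(i) and (ii)

Extreme points and W = -12x + y:
  (0, 113/10) → W = 113/10
  (13/9, 541/45) → W = -239/45
  (0, 0) → W = 0
  (76/11, 0) → W = -912/11

The maximum is at (0, 113/10). Substituting into each constraint, equality holds for (i) and (ii); the remaining constraints have slack.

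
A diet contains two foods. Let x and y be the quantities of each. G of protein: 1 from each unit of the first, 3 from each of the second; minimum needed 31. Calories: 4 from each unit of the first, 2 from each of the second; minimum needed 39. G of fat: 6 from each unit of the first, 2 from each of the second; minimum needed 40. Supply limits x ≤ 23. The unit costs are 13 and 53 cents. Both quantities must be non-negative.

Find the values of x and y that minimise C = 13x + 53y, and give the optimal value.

x = 23, y = 8/3, minimum C = 1321/3

Feasible corners and C = 13x + 53y:
  (0, 20) → C = 1060
  (11/2, 17/2) → C = 522
  (23, 8/3) → C = 1321/3
  (1/2, 37/2) → C = 987
The feasible region is unbounded (it extends along (0, 1)), but C strictly increases along every unbounded feasible direction, so there is no improving ray and the minimum is attained at a vertex.

The binding constraints are x + 3y = 31 and x = 23.
Solving simultaneously gives x = 23, y = 8/3.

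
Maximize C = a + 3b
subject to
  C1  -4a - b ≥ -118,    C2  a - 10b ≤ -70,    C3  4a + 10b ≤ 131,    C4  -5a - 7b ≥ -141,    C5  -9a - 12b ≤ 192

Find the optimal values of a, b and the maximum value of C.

a = -582/7, b = 649/14, maximum C = 783/14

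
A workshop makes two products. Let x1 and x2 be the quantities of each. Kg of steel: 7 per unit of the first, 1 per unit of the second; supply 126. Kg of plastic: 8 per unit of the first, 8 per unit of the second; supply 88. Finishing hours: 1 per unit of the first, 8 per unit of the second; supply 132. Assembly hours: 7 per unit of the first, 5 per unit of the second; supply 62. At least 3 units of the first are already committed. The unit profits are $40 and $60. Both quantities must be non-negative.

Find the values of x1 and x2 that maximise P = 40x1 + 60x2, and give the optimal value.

Extreme points and P = 40x1 + 60x2:
  (62/7, 0) → P = 2480/7
  (3, 0) → P = 120
  (7/2, 15/2) → P = 590
  (3, 8) → P = 600

At the optimal vertex, 8x1 + 8x2 = 88 and x1 = 3.
Solving simultaneously gives x1 = 3, x2 = 8.

x1 = 3, x2 = 8, maximum P = 600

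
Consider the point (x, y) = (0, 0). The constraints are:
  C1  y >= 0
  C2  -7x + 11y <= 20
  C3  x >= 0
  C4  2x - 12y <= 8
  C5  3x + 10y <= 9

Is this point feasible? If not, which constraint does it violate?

feasible

C1: 0 ≥ 0 ✓
C2: 0 ≤ 20 ✓
C3: 0 ≥ 0 ✓
C4: 0 ≤ 8 ✓
C5: 0 ≤ 9 ✓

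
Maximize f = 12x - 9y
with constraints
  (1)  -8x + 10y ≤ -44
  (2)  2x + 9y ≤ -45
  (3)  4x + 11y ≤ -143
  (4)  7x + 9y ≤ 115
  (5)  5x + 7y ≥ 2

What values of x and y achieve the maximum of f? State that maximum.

Corner points and f = 12x - 9y:
  (2552/41, -1461/41) → f = 43773/41
  (341/9, -241/9) → f = 2087/3
  (787/4, -561/4) → f = 14493/4

x = 787/4, y = -561/4, maximum f = 14493/4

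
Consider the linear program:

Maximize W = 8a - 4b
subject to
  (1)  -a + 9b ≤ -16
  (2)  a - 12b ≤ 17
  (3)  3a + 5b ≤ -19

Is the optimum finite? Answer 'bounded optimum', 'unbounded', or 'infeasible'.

infeasible

The boundaries -a + 9b = -16 and a - 12b = 17 meet at (13, -1/3), but that point violates 3a + 5b ≤ -19. Every candidate vertex is excluded by some other constraint, so the feasible region is empty.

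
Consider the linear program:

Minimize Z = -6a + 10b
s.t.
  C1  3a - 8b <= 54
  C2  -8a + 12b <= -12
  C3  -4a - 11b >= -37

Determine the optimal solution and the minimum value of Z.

a = 178/13, b = -21/13, minimum Z = -1278/13

Feasible corners and Z = -6a + 10b:
  (-138/7, -99/7) → Z = -162/7
  (178/13, -21/13) → Z = -1278/13
  (72/17, 31/17) → Z = -122/17

The optimum lies where 3a - 8b = 54 and -4a - 11b = -37.
Solving simultaneously gives a = 178/13, b = -21/13.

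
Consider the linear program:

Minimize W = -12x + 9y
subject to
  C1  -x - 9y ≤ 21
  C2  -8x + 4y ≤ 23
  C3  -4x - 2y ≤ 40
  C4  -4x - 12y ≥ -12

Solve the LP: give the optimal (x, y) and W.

x = 15, y = -4, minimum W = -216

Extreme points and W = -12x + 9y:
  (-291/76, -145/76) → W = 2187/76
  (15, -4) → W = -216
  (-57/28, 47/28) → W = 1107/28

At the optimal vertex, -x - 9y = 21 and -4x - 12y = -12.
Solving simultaneously gives x = 15, y = -4.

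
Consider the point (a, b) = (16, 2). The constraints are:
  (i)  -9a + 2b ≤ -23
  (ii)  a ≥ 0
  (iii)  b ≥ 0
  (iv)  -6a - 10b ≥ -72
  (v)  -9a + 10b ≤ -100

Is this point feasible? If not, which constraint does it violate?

Constraint (iv): -6a - 10b = -116, which is not ≥ -72. All other constraints are satisfied.

not feasible — violates (iv)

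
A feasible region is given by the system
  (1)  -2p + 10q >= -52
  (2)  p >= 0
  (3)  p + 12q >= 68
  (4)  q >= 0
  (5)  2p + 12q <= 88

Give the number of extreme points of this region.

3

The feasible vertices (each the meet of two boundaries and inside every other half-plane) are:
  (0, 17/3)
  (0, 22/3)
  (20, 4)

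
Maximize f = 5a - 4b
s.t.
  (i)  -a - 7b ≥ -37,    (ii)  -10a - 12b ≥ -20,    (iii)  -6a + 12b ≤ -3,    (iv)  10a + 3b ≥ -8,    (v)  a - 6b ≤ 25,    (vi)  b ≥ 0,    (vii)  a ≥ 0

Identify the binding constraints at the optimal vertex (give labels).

(ii) and (vi)

Extreme points and f = 5a - 4b:
  (23/16, 15/32) → f = 85/16
  (2, 0) → f = 10
  (1/2, 0) → f = 5/2

The maximum is at (2, 0). Substituting into each constraint, equality holds for (ii) and (vi); the remaining constraints have slack.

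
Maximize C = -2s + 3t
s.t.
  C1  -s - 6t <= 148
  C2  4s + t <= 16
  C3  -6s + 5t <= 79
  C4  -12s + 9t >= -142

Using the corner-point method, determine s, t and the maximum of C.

s = 1/26, t = 206/13, maximum C = 617/13

Feasible corners and C = -2s + 3t:
  (-1214/41, -809/41) → C = 1/41
  (-160/27, -1918/81) → C = -1598/27
  (1/26, 206/13) → C = 617/13
  (143/24, -47/6) → C = -425/12

The binding constraints are 4s + t = 16 and -6s + 5t = 79.
Solving simultaneously gives s = 1/26, t = 206/13.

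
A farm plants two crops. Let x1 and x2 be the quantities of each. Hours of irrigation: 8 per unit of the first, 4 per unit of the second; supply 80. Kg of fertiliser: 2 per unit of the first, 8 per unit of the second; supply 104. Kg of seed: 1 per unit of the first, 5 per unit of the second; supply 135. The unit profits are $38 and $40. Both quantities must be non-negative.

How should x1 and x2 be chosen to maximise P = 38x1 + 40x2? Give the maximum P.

x1 = 4, x2 = 12, maximum P = 632

Vertices and P = 38x1 + 40x2:
  (0, 0) → P = 0
  (0, 13) → P = 520
  (10, 0) → P = 380
  (4, 12) → P = 632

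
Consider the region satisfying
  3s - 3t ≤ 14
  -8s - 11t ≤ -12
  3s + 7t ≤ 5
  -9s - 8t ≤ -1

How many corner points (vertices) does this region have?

3

Of the 6 pairwise boundary intersections, those satisfying every inequality are:
  (10/3, -4/3)
  (113/30, -9/10)
  (29/23, 4/23)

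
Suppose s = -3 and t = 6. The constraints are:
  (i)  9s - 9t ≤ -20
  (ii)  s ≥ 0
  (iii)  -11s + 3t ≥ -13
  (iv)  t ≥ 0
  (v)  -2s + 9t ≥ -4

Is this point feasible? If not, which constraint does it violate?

Constraint (ii): s = -3, which is not ≥ 0. All other constraints are satisfied.

not feasible — violates (ii)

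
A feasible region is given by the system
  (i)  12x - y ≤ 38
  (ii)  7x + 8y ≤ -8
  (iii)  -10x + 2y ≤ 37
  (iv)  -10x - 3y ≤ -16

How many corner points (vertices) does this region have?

The feasible vertices (each the meet of two boundaries and inside every other half-plane) are:
  (296/103, -362/103)
  (65/23, -94/23)
  (152/59, -192/59)

3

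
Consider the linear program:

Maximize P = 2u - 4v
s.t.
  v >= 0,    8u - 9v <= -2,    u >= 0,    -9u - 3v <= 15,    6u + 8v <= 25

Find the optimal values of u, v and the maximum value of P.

u = 0, v = 2/9, maximum P = -8/9

Feasible corners and P = 2u - 4v:
  (0, 2/9) → P = -8/9
  (209/118, 106/59) → P = -215/59
  (0, 25/8) → P = -25/2

The optimum lies where 8u - 9v = -2 and u = 0.
Solving simultaneously gives u = 0, v = 2/9.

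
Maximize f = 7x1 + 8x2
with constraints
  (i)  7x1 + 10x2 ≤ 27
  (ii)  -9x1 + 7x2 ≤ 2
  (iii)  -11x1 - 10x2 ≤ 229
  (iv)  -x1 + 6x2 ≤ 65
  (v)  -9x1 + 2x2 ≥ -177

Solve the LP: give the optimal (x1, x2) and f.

Extreme points and f = 7x1 + 8x2:
  (169/139, 257/139) → f = 3239/139
  (228/13, -249/26) → f = 600/13
  (-1623/167, -2039/167) → f = -27673/167
  (82/7, -501/14) → f = -1430/7

x1 = 228/13, x2 = -249/26, maximum f = 600/13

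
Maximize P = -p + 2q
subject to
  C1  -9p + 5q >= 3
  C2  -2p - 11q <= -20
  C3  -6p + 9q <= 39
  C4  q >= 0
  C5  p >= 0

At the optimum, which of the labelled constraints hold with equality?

C1 and C3

Extreme points and P = -p + 2q:
  (67/109, 186/109) → P = 305/109
  (56/17, 111/17) → P = 166/17
  (0, 20/11) → P = 40/11
  (0, 13/3) → P = 26/3

The maximum is at (56/17, 111/17). Substituting into each constraint, equality holds for C1 and C3; the remaining constraints have slack.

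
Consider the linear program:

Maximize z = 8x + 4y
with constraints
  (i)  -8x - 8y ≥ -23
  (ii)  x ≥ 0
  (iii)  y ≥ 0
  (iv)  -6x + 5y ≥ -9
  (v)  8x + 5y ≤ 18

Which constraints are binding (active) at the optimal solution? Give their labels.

(iv) and (v)

Corner points and z = 8x + 4y:
  (0, 23/8) → z = 23/2
  (29/24, 5/3) → z = 49/3
  (0, 0) → z = 0
  (3/2, 0) → z = 12
  (27/14, 18/35) → z = 612/35

The maximum is at (27/14, 18/35). Substituting into each constraint, equality holds for (iv) and (v); the remaining constraints have slack.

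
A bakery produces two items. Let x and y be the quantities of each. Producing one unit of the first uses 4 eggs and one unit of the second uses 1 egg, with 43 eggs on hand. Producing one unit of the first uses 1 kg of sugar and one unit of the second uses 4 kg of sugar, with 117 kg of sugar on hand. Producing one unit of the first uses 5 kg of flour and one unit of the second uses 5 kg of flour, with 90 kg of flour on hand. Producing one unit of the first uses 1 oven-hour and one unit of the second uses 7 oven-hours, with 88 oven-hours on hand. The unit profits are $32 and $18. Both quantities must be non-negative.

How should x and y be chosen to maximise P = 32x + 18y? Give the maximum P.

x = 25/3, y = 29/3, maximum P = 1322/3

Corner points and P = 32x + 18y:
  (0, 0) → P = 0
  (0, 88/7) → P = 1584/7
  (43/4, 0) → P = 344
  (25/3, 29/3) → P = 1322/3
  (19/3, 35/3) → P = 1238/3

The binding constraints are 4x + y = 43 and 5x + 5y = 90.
Solving simultaneously gives x = 25/3, y = 29/3.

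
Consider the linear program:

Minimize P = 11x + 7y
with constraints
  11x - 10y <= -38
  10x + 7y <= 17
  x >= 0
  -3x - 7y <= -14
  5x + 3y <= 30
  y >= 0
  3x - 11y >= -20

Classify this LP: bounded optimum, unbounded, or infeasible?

The boundaries 10x + 7y = 17 and -3x - 7y = -14 meet at (3/7, 89/49), but that point violates 11x - 10y ≤ -38. Every candidate vertex is excluded by some other constraint, so the feasible region is empty.

infeasible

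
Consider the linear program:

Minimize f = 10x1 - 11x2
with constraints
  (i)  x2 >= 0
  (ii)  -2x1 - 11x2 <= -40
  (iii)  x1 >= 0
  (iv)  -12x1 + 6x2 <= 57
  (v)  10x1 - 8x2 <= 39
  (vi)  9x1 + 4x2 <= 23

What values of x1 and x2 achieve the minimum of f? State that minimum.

Feasible corners and f = 10x1 - 11x2:
  (0, 40/11) → f = -40
  (93/91, 314/91) → f = -2524/91
  (0, 23/4) → f = -253/4

x1 = 0, x2 = 23/4, minimum f = -253/4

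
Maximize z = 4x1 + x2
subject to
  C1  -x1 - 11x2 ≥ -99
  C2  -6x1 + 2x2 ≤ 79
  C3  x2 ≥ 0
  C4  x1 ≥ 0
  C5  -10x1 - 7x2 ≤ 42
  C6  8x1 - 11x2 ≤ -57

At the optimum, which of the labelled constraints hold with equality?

Feasible corners and z = 4x1 + x2:
  (0, 9) → z = 9
  (14/3, 283/33) → z = 899/33
  (0, 57/11) → z = 57/11

The maximum is at (14/3, 283/33). Substituting into each constraint, equality holds for C1 and C6; the remaining constraints have slack.

C1 and C6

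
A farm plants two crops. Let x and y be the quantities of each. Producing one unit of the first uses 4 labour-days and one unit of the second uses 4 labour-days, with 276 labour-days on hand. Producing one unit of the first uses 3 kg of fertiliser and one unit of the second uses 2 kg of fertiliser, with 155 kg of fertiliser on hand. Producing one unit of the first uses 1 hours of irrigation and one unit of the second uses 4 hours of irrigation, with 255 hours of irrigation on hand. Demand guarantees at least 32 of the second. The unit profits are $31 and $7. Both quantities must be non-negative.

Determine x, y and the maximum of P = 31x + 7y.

x = 91/3, y = 32, maximum P = 3493/3

Feasible corners and P = 31x + 7y:
  (0, 255/4) → P = 1785/4
  (0, 32) → P = 224
  (17, 52) → P = 891
  (7, 62) → P = 651
  (91/3, 32) → P = 3493/3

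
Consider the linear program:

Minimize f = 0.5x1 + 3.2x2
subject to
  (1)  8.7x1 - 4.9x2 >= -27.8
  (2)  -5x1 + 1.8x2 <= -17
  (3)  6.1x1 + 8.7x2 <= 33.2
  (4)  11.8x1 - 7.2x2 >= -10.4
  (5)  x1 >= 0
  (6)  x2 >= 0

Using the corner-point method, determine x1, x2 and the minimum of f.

x1 = 3.4, x2 = 0, minimum f = 1.7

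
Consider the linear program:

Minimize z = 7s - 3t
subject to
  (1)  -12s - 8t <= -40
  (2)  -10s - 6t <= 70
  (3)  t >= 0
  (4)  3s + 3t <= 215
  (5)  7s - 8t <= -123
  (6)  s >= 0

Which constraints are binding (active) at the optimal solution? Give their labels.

(4) and (6)

Corner points and z = 7s - 3t:
  (1351/45, 1874/45) → z = 767/9
  (0, 215/3) → z = -215
  (0, 123/8) → z = -369/8

The minimum is at (0, 215/3). Substituting into each constraint, equality holds for (4) and (6); the remaining constraints have slack.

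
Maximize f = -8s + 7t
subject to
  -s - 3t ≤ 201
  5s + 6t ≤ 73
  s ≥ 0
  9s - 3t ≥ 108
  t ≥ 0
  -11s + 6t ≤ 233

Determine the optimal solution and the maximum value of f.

Extreme points and f = -8s + 7t:
  (289/23, 39/23) → f = -2039/23
  (73/5, 0) → f = -584/5
  (12, 0) → f = -96

s = 289/23, t = 39/23, maximum f = -2039/23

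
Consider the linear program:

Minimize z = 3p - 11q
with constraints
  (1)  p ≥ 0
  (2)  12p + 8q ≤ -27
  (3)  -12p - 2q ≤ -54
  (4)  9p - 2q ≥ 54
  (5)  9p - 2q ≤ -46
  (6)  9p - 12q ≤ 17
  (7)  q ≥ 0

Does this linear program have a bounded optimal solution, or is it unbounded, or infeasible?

Constraints 9p - 2q ≥ 54 and 9p - 2q ≤ -46 have parallel boundaries but demand opposite sides — no point can satisfy both, so the region is empty.

infeasible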